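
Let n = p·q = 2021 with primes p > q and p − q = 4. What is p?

47

Since p = q + 4, we have 2021 = q(q + 4), so q² + 4q − 2021 = 0.
Discriminant: 4² + 4·2021 = 16 + 8084 = 8100; √8100 = 90.
q = (−4 + 90)/2 = 43, and p = q + 4 = 47.
Check: 43 · 47 = 2021.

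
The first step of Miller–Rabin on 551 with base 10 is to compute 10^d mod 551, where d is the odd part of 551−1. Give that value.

551 − 1 = 550 = 2^1 · 275, so d = 275.
10^1 ≡ 10 (mod 551)
10^2 ≡ 10^2 = 100 ≡ 100 (mod 551)
10^4 ≡ 100^2 = 10000 ≡ 82 (mod 551)
10^8 ≡ 82^2 = 6724 ≡ 112 (mod 551)
10^16 ≡ 112^2 = 12544 ≡ 422 (mod 551)
10^32 ≡ 422^2 = 178084 ≡ 111 (mod 551)
10^64 ≡ 111^2 = 12321 ≡ 199 (mod 551)
10^128 ≡ 199^2 = 39601 ≡ 480 (mod 551)
10^256 ≡ 480^2 = 230400 ≡ 82 (mod 551)
275 = 256 + 16 + 2 + 1 in binary powers of 2.
So 10^275 ≡ 82 · 422 · 100 · 10 ≡ 98 (mod 551).
Squaring chain: 98; never reaches −1, so base 10 is a Miller–Rabin witness that 551 is composite.

98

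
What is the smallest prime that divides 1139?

1139 is odd.
Digit sum 14, not divisible by 3.
Ends in 9: not divisible by 5.
7: 1139 = 7·162 + 5
11: 1139 = 11·103 + 6
13: 1139 = 13·87 + 8
17: 1139 = 17·67

17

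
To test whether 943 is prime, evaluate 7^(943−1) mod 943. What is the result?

156

7^1 ≡ 7 (mod 943)
7^2 ≡ 7^2 = 49 ≡ 49 (mod 943)
7^4 ≡ 49^2 = 2401 ≡ 515 (mod 943)
7^8 ≡ 515^2 = 265225 ≡ 242 (mod 943)
7^16 ≡ 242^2 = 58564 ≡ 98 (mod 943)
7^32 ≡ 98^2 = 9604 ≡ 174 (mod 943)
7^64 ≡ 174^2 = 30276 ≡ 100 (mod 943)
7^128 ≡ 100^2 = 10000 ≡ 570 (mod 943)
7^256 ≡ 570^2 = 324900 ≡ 508 (mod 943)
7^512 ≡ 508^2 = 258064 ≡ 625 (mod 943)
942 = 512 + 256 + 128 + 32 + 8 + 4 + 2 in binary powers of 2.
So 7^942 ≡ 625 · 508 · 570 · 174 · 242 · 515 · 49 ≡ 156 (mod 943).
Since 156 ≠ 1, base 7 is a Fermat witness: 943 is composite.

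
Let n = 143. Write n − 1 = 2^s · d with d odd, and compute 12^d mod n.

143 − 1 = 142 = 2^1 · 71, so d = 71.
12^1 ≡ 12 (mod 143)
12^2 ≡ 12^2 = 144 ≡ 1 (mod 143)
12^4 ≡ 1^2 = 1 ≡ 1 (mod 143)
12^8 ≡ 1^2 = 1 ≡ 1 (mod 143)
12^16 ≡ 1^2 = 1 ≡ 1 (mod 143)
12^32 ≡ 1^2 = 1 ≡ 1 (mod 143)
12^64 ≡ 1^2 = 1 ≡ 1 (mod 143)
71 = 64 + 4 + 2 + 1 in binary powers of 2.
So 12^71 ≡ 1 · 1 · 1 · 12 ≡ 12 (mod 143).
Squaring chain: 12; never reaches −1, so base 12 is a Miller–Rabin witness that 143 is composite.

12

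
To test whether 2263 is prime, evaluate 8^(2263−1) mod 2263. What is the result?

1242

8^1 ≡ 8 (mod 2263)
8^2 ≡ 8^2 = 64 ≡ 64 (mod 2263)
8^4 ≡ 64^2 = 4096 ≡ 1833 (mod 2263)
8^8 ≡ 1833^2 = 3359889 ≡ 1597 (mod 2263)
8^16 ≡ 1597^2 = 2550409 ≡ 8 (mod 2263)
8^32 ≡ 8^2 = 64 ≡ 64 (mod 2263)
8^64 ≡ 64^2 = 4096 ≡ 1833 (mod 2263)
8^128 ≡ 1833^2 = 3359889 ≡ 1597 (mod 2263)
8^256 ≡ 1597^2 = 2550409 ≡ 8 (mod 2263)
8^512 ≡ 8^2 = 64 ≡ 64 (mod 2263)
8^1024 ≡ 64^2 = 4096 ≡ 1833 (mod 2263)
8^2048 ≡ 1833^2 = 3359889 ≡ 1597 (mod 2263)
2262 = 2048 + 128 + 64 + 16 + 4 + 2 in binary powers of 2.
So 8^2262 ≡ 1597 · 1597 · 1833 · 8 · 1833 · 64 ≡ 1242 (mod 2263).
Since 1242 ≠ 1, base 8 is a Fermat witness: 2263 is composite.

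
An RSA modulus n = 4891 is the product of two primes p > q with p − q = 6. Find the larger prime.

73

Since p = q + 6, we have 4891 = q(q + 6), so q² + 6q − 4891 = 0.
Discriminant: 6² + 4·4891 = 36 + 19564 = 19600; √19600 = 140.
q = (−6 + 140)/2 = 67, and p = q + 6 = 73.
Check: 67 · 73 = 4891.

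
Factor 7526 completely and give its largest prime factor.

7526 = 2 · 3763
3763 = 53 · 71
71 is prime.
So 7526 = 2 · 53 · 71; the largest prime factor is 71.

71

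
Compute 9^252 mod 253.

202

9^1 ≡ 9 (mod 253)
9^2 ≡ 9^2 = 81 ≡ 81 (mod 253)
9^4 ≡ 81^2 = 6561 ≡ 236 (mod 253)
9^8 ≡ 236^2 = 55696 ≡ 36 (mod 253)
9^16 ≡ 36^2 = 1296 ≡ 31 (mod 253)
9^32 ≡ 31^2 = 961 ≡ 202 (mod 253)
9^64 ≡ 202^2 = 40804 ≡ 71 (mod 253)
9^128 ≡ 71^2 = 5041 ≡ 234 (mod 253)
252 = 128 + 64 + 32 + 16 + 8 + 4 in binary powers of 2.
So 9^252 ≡ 234 · 71 · 202 · 31 · 36 · 236 ≡ 202 (mod 253).
Since 202 ≠ 1, base 9 is a Fermat witness: 253 is composite.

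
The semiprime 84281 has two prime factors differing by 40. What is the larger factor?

Since p = q + 40, we have 84281 = q(q + 40), so q² + 40q − 84281 = 0.
Discriminant: 40² + 4·84281 = 1600 + 337124 = 338724; √338724 = 582.
q = (−40 + 582)/2 = 271, and p = q + 40 = 311.
Check: 271 · 311 = 84281.

311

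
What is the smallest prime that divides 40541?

71

40541 is odd.
Digit sum 14, not divisible by 3.
Ends in 1: not divisible by 5.
7: 40541 = 7·5791 + 4
11: 40541 = 11·3685 + 6
13: 40541 = 13·3118 + 7
17: 40541 = 17·2384 + 13
19: 40541 = 19·2133 + 14
23: 40541 = 23·1762 + 15
29: 40541 = 29·1397 + 28
31: 40541 = 31·1307 + 24
37: 40541 = 37·1095 + 26
41: 40541 = 41·988 + 33
43: 40541 = 43·942 + 35
47: 40541 = 47·862 + 27
53: 40541 = 53·764 + 49
59: 40541 = 59·687 + 8
61: 40541 = 61·664 + 37
67: 40541 = 67·605 + 6
71: 40541 = 71·571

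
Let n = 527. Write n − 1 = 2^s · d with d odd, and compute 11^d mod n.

105

527 − 1 = 526 = 2^1 · 263, so d = 263.
11^1 ≡ 11 (mod 527)
11^2 ≡ 11^2 = 121 ≡ 121 (mod 527)
11^4 ≡ 121^2 = 14641 ≡ 412 (mod 527)
11^8 ≡ 412^2 = 169744 ≡ 50 (mod 527)
11^16 ≡ 50^2 = 2500 ≡ 392 (mod 527)
11^32 ≡ 392^2 = 153664 ≡ 307 (mod 527)
11^64 ≡ 307^2 = 94249 ≡ 443 (mod 527)
11^128 ≡ 443^2 = 196249 ≡ 205 (mod 527)
11^256 ≡ 205^2 = 42025 ≡ 392 (mod 527)
263 = 256 + 4 + 2 + 1 in binary powers of 2.
So 11^263 ≡ 392 · 412 · 121 · 11 ≡ 105 (mod 527).
Squaring chain: 105; never reaches −1, so base 11 is a Miller–Rabin witness that 527 is composite.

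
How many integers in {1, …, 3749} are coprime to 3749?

Factor: 3749 = 23 · 163.
φ(3749) = (23−1) · (163−1) = 22 · 162 = 3564.

3564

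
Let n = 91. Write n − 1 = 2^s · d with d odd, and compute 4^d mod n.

91 − 1 = 90 = 2^1 · 45, so d = 45.
4^1 ≡ 4 (mod 91)
4^2 ≡ 4^2 = 16 ≡ 16 (mod 91)
4^4 ≡ 16^2 = 256 ≡ 74 (mod 91)
4^8 ≡ 74^2 = 5476 ≡ 16 (mod 91)
4^16 ≡ 16^2 = 256 ≡ 74 (mod 91)
4^32 ≡ 74^2 = 5476 ≡ 16 (mod 91)
45 = 32 + 8 + 4 + 1 in binary powers of 2.
So 4^45 ≡ 16 · 16 · 74 · 4 ≡ 64 (mod 91).
Squaring chain: 64; never reaches −1, so base 4 is a Miller–Rabin witness that 91 is composite.

64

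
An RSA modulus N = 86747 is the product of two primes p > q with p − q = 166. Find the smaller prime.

223

Since p = q + 166, we have 86747 = q(q + 166), so q² + 166q − 86747 = 0.
Discriminant: 166² + 4·86747 = 27556 + 346988 = 374544; √374544 = 612.
q = (−166 + 612)/2 = 223, and p = q + 166 = 389.
Check: 223 · 389 = 86747.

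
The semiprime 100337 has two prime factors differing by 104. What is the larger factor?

Since p = q + 104, we have 100337 = q(q + 104), so q² + 104q − 100337 = 0.
Discriminant: 104² + 4·100337 = 10816 + 401348 = 412164; √412164 = 642.
q = (−104 + 642)/2 = 269, and p = q + 104 = 373.
Check: 269 · 373 = 100337.

373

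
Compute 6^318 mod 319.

103

6^1 ≡ 6 (mod 319)
6^2 ≡ 6^2 = 36 ≡ 36 (mod 319)
6^4 ≡ 36^2 = 1296 ≡ 20 (mod 319)
6^8 ≡ 20^2 = 400 ≡ 81 (mod 319)
6^16 ≡ 81^2 = 6561 ≡ 181 (mod 319)
6^32 ≡ 181^2 = 32761 ≡ 223 (mod 319)
6^64 ≡ 223^2 = 49729 ≡ 284 (mod 319)
6^128 ≡ 284^2 = 80656 ≡ 268 (mod 319)
6^256 ≡ 268^2 = 71824 ≡ 49 (mod 319)
318 = 256 + 32 + 16 + 8 + 4 + 2 in binary powers of 2.
So 6^318 ≡ 49 · 223 · 181 · 81 · 20 · 36 ≡ 103 (mod 319).
Since 103 ≠ 1, base 6 is a Fermat witness: 319 is composite.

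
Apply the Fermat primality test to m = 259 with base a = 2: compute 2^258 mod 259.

64

2^1 ≡ 2 (mod 259)
2^2 ≡ 2^2 = 4 ≡ 4 (mod 259)
2^4 ≡ 4^2 = 16 ≡ 16 (mod 259)
2^8 ≡ 16^2 = 256 ≡ 256 (mod 259)
2^16 ≡ 256^2 = 65536 ≡ 9 (mod 259)
2^32 ≡ 9^2 = 81 ≡ 81 (mod 259)
2^64 ≡ 81^2 = 6561 ≡ 86 (mod 259)
2^128 ≡ 86^2 = 7396 ≡ 144 (mod 259)
2^256 ≡ 144^2 = 20736 ≡ 16 (mod 259)
258 = 256 + 2 in binary powers of 2.
So 2^258 ≡ 16 · 4 ≡ 64 (mod 259).
Since 64 ≠ 1, base 2 is a Fermat witness: 259 is composite.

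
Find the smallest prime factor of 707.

7

707 is odd.
Digit sum 14, not divisible by 3.
Ends in 7: not divisible by 5.
7: 707 = 7·101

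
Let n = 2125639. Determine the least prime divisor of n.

31

2125639 is odd.
Digit sum 28, not divisible by 3.
Ends in 9: not divisible by 5.
7: 2125639 = 7·303662 + 5
11: 2125639 = 11·193239 + 10
13: 2125639 = 13·163510 + 9
17: 2125639 = 17·125037 + 10
19: 2125639 = 19·111875 + 14
23: 2125639 = 23·92419 + 2
29: 2125639 = 29·73297 + 26
31: 2125639 = 31·68569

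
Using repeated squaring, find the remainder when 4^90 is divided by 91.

1

4^1 ≡ 4 (mod 91)
4^2 ≡ 4^2 = 16 ≡ 16 (mod 91)
4^4 ≡ 16^2 = 256 ≡ 74 (mod 91)
4^8 ≡ 74^2 = 5476 ≡ 16 (mod 91)
4^16 ≡ 16^2 = 256 ≡ 74 (mod 91)
4^32 ≡ 74^2 = 5476 ≡ 16 (mod 91)
4^64 ≡ 16^2 = 256 ≡ 74 (mod 91)
90 = 64 + 16 + 8 + 2 in binary powers of 2.
So 4^90 ≡ 74 · 74 · 16 · 16 ≡ 1 (mod 91).
Since the result is 1, base 4 gives no evidence that 91 is composite.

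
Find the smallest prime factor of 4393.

23

4393 is odd.
Digit sum 19, not divisible by 3.
Ends in 3: not divisible by 5.
7: 4393 = 7·627 + 4
11: 4393 = 11·399 + 4
13: 4393 = 13·337 + 12
17: 4393 = 17·258 + 7
19: 4393 = 19·231 + 4
23: 4393 = 23·191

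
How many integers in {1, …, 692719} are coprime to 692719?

Factor: 692719 = 59^2 · 199.
φ(692719) = 59^1·(59−1) · (199−1) = 3422 · 198 = 677556.

677556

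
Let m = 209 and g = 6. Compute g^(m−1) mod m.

6^1 ≡ 6 (mod 209)
6^2 ≡ 6^2 = 36 ≡ 36 (mod 209)
6^4 ≡ 36^2 = 1296 ≡ 42 (mod 209)
6^8 ≡ 42^2 = 1764 ≡ 92 (mod 209)
6^16 ≡ 92^2 = 8464 ≡ 104 (mod 209)
6^32 ≡ 104^2 = 10816 ≡ 157 (mod 209)
6^64 ≡ 157^2 = 24649 ≡ 196 (mod 209)
6^128 ≡ 196^2 = 38416 ≡ 169 (mod 209)
208 = 128 + 64 + 16 in binary powers of 2.
So 6^208 ≡ 169 · 196 · 104 ≡ 158 (mod 209).
Since 158 ≠ 1, base 6 is a Fermat witness: 209 is composite.

158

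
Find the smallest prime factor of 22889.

22889 is odd.
Digit sum 29, not divisible by 3.
Ends in 9: not divisible by 5.
7: 22889 = 7·3269 + 6
11: 22889 = 11·2080 + 9
13: 22889 = 13·1760 + 9
17: 22889 = 17·1346 + 7
19: 22889 = 19·1204 + 13
23: 22889 = 23·995 + 4
29: 22889 = 29·789 + 8
31: 22889 = 31·738 + 11
37: 22889 = 37·618 + 23
41: 22889 = 41·558 + 11
43: 22889 = 43·532 + 13
47: 22889 = 47·487

47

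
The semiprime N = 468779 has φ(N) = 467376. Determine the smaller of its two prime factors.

547

φ(n) = (p−1)(q−1) = n − (p+q) + 1, so p + q = 468779 − 467376 + 1 = 1404.
p and q are the roots of t² − 1404t + 468779 = 0.
Discriminant: 1404² − 4·468779 = 1971216 − 1875116 = 96100; √96100 = 310.
q = (1404 − 310)/2 = 547, p = (1404 + 310)/2 = 857.
Check: 547 · 857 = 468779.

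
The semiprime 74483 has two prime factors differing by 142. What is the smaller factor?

Since p = q + 142, we have 74483 = q(q + 142), so q² + 142q − 74483 = 0.
Discriminant: 142² + 4·74483 = 20164 + 297932 = 318096; √318096 = 564.
q = (−142 + 564)/2 = 211, and p = q + 142 = 353.
Check: 211 · 353 = 74483.

211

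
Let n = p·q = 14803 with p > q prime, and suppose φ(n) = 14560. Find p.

131

φ(n) = (p−1)(q−1) = n − (p+q) + 1, so p + q = 14803 − 14560 + 1 = 244.
p and q are the roots of t² − 244t + 14803 = 0.
Discriminant: 244² − 4·14803 = 59536 − 59212 = 324; √324 = 18.
q = (244 − 18)/2 = 113, p = (244 + 18)/2 = 131.
Check: 113 · 131 = 14803.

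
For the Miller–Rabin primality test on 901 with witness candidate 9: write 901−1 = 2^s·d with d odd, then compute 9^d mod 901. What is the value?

859

901 − 1 = 900 = 2^2 · 225, so d = 225.
9^1 ≡ 9 (mod 901)
9^2 ≡ 9^2 = 81 ≡ 81 (mod 901)
9^4 ≡ 81^2 = 6561 ≡ 254 (mod 901)
9^8 ≡ 254^2 = 64516 ≡ 545 (mod 901)
9^16 ≡ 545^2 = 297025 ≡ 596 (mod 901)
9^32 ≡ 596^2 = 355216 ≡ 222 (mod 901)
9^64 ≡ 222^2 = 49284 ≡ 630 (mod 901)
9^128 ≡ 630^2 = 396900 ≡ 460 (mod 901)
225 = 128 + 64 + 32 + 1 in binary powers of 2.
So 9^225 ≡ 460 · 630 · 222 · 9 ≡ 859 (mod 901).
Squaring chain: 859 → 863; never reaches −1, so base 9 is a Miller–Rabin witness that 901 is composite.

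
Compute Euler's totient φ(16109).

15840

Factor: 16109 = 89 · 181.
φ(16109) = (89−1) · (181−1) = 88 · 180 = 15840.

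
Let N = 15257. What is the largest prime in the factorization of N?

73

15257 = 11 · 1387
1387 = 19 · 73
73 is prime.
So 15257 = 11 · 19 · 73; the largest prime factor is 73.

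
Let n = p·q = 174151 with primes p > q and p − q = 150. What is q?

Since p = q + 150, we have 174151 = q(q + 150), so q² + 150q − 174151 = 0.
Discriminant: 150² + 4·174151 = 22500 + 696604 = 719104; √719104 = 848.
q = (−150 + 848)/2 = 349, and p = q + 150 = 499.
Check: 349 · 499 = 174151.

349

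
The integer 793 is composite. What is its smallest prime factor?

793 is odd.
Digit sum 19, not divisible by 3.
Ends in 3: not divisible by 5.
7: 793 = 7·113 + 2
11: 793 = 11·72 + 1
13: 793 = 13·61

13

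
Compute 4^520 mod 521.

4^1 ≡ 4 (mod 521)
4^2 ≡ 4^2 = 16 ≡ 16 (mod 521)
4^4 ≡ 16^2 = 256 ≡ 256 (mod 521)
4^8 ≡ 256^2 = 65536 ≡ 411 (mod 521)
4^16 ≡ 411^2 = 168921 ≡ 117 (mod 521)
4^32 ≡ 117^2 = 13689 ≡ 143 (mod 521)
4^64 ≡ 143^2 = 20449 ≡ 130 (mod 521)
4^128 ≡ 130^2 = 16900 ≡ 228 (mod 521)
4^256 ≡ 228^2 = 51984 ≡ 405 (mod 521)
4^512 ≡ 405^2 = 164025 ≡ 431 (mod 521)
520 = 512 + 8 in binary powers of 2.
So 4^520 ≡ 431 · 411 ≡ 1 (mod 521).
Since the result is 1, base 4 gives no evidence that 521 is composite.

1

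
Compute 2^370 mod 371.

2^1 ≡ 2 (mod 371)
2^2 ≡ 2^2 = 4 ≡ 4 (mod 371)
2^4 ≡ 4^2 = 16 ≡ 16 (mod 371)
2^8 ≡ 16^2 = 256 ≡ 256 (mod 371)
2^16 ≡ 256^2 = 65536 ≡ 240 (mod 371)
2^32 ≡ 240^2 = 57600 ≡ 95 (mod 371)
2^64 ≡ 95^2 = 9025 ≡ 121 (mod 371)
2^128 ≡ 121^2 = 14641 ≡ 172 (mod 371)
2^256 ≡ 172^2 = 29584 ≡ 275 (mod 371)
370 = 256 + 64 + 32 + 16 + 2 in binary powers of 2.
So 2^370 ≡ 275 · 121 · 95 · 240 · 4 ≡ 170 (mod 371).
Since 170 ≠ 1, base 2 is a Fermat witness: 371 is composite.

170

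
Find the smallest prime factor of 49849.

49849 is odd.
Digit sum 34, not divisible by 3.
Ends in 9: not divisible by 5.
7: 49849 = 7·7121 + 2
11: 49849 = 11·4531 + 8
13: 49849 = 13·3834 + 7
17: 49849 = 17·2932 + 5
19: 49849 = 19·2623 + 12
23: 49849 = 23·2167 + 8
29: 49849 = 29·1718 + 27
31: 49849 = 31·1608 + 1
37: 49849 = 37·1347 + 10
41: 49849 = 41·1215 + 34
43: 49849 = 43·1159 + 12
47: 49849 = 47·1060 + 29
53: 49849 = 53·940 + 29
59: 49849 = 59·844 + 53
61: 49849 = 61·817 + 12
67: 49849 = 67·744 + 1
71: 49849 = 71·702 + 7
73: 49849 = 73·682 + 63
79: 49849 = 79·631

79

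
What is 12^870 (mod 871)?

12^1 ≡ 12 (mod 871)
12^2 ≡ 12^2 = 144 ≡ 144 (mod 871)
12^4 ≡ 144^2 = 20736 ≡ 703 (mod 871)
12^8 ≡ 703^2 = 494209 ≡ 352 (mod 871)
12^16 ≡ 352^2 = 123904 ≡ 222 (mod 871)
12^32 ≡ 222^2 = 49284 ≡ 508 (mod 871)
12^64 ≡ 508^2 = 258064 ≡ 248 (mod 871)
12^128 ≡ 248^2 = 61504 ≡ 534 (mod 871)
12^256 ≡ 534^2 = 285156 ≡ 339 (mod 871)
12^512 ≡ 339^2 = 114921 ≡ 820 (mod 871)
870 = 512 + 256 + 64 + 32 + 4 + 2 in binary powers of 2.
So 12^870 ≡ 820 · 339 · 248 · 508 · 703 · 144 ≡ 92 (mod 871).
Since 92 ≠ 1, base 12 is a Fermat witness: 871 is composite.

92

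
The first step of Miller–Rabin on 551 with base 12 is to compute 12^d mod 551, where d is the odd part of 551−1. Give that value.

46

551 − 1 = 550 = 2^1 · 275, so d = 275.
12^1 ≡ 12 (mod 551)
12^2 ≡ 12^2 = 144 ≡ 144 (mod 551)
12^4 ≡ 144^2 = 20736 ≡ 349 (mod 551)
12^8 ≡ 349^2 = 121801 ≡ 30 (mod 551)
12^16 ≡ 30^2 = 900 ≡ 349 (mod 551)
12^32 ≡ 349^2 = 121801 ≡ 30 (mod 551)
12^64 ≡ 30^2 = 900 ≡ 349 (mod 551)
12^128 ≡ 349^2 = 121801 ≡ 30 (mod 551)
12^256 ≡ 30^2 = 900 ≡ 349 (mod 551)
275 = 256 + 16 + 2 + 1 in binary powers of 2.
So 12^275 ≡ 349 · 349 · 144 · 12 ≡ 46 (mod 551).
Squaring chain: 46; never reaches −1, so base 12 is a Miller–Rabin witness that 551 is composite.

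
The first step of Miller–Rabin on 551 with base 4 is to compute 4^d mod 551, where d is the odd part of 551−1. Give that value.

551 − 1 = 550 = 2^1 · 275, so d = 275.
4^1 ≡ 4 (mod 551)
4^2 ≡ 4^2 = 16 ≡ 16 (mod 551)
4^4 ≡ 16^2 = 256 ≡ 256 (mod 551)
4^8 ≡ 256^2 = 65536 ≡ 518 (mod 551)
4^16 ≡ 518^2 = 268324 ≡ 538 (mod 551)
4^32 ≡ 538^2 = 289444 ≡ 169 (mod 551)
4^64 ≡ 169^2 = 28561 ≡ 460 (mod 551)
4^128 ≡ 460^2 = 211600 ≡ 16 (mod 551)
4^256 ≡ 16^2 = 256 ≡ 256 (mod 551)
275 = 256 + 16 + 2 + 1 in binary powers of 2.
So 4^275 ≡ 256 · 538 · 16 · 4 ≡ 245 (mod 551).
Squaring chain: 245; never reaches −1, so base 4 is a Miller–Rabin witness that 551 is composite.

245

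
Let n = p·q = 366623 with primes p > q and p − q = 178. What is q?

523

Since p = q + 178, we have 366623 = q(q + 178), so q² + 178q − 366623 = 0.
Discriminant: 178² + 4·366623 = 31684 + 1466492 = 1498176; √1498176 = 1224.
q = (−178 + 1224)/2 = 523, and p = q + 178 = 701.
Check: 523 · 701 = 366623.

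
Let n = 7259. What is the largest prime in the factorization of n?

7259 = 7 · 1037
1037 = 17 · 61
61 is prime.
So 7259 = 7 · 17 · 61; the largest prime factor is 61.

61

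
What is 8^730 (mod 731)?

8^1 ≡ 8 (mod 731)
8^2 ≡ 8^2 = 64 ≡ 64 (mod 731)
8^4 ≡ 64^2 = 4096 ≡ 441 (mod 731)
8^8 ≡ 441^2 = 194481 ≡ 35 (mod 731)
8^16 ≡ 35^2 = 1225 ≡ 494 (mod 731)
8^32 ≡ 494^2 = 244036 ≡ 613 (mod 731)
8^64 ≡ 613^2 = 375769 ≡ 35 (mod 731)
8^128 ≡ 35^2 = 1225 ≡ 494 (mod 731)
8^256 ≡ 494^2 = 244036 ≡ 613 (mod 731)
8^512 ≡ 613^2 = 375769 ≡ 35 (mod 731)
730 = 512 + 128 + 64 + 16 + 8 + 2 in binary powers of 2.
So 8^730 ≡ 35 · 494 · 35 · 494 · 35 · 64 ≡ 64 (mod 731).
Since 64 ≠ 1, base 8 is a Fermat witness: 731 is composite.

64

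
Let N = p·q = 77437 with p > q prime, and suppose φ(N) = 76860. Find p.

φ(n) = (p−1)(q−1) = n − (p+q) + 1, so p + q = 77437 − 76860 + 1 = 578.
p and q are the roots of t² − 578t + 77437 = 0.
Discriminant: 578² − 4·77437 = 334084 − 309748 = 24336; √24336 = 156.
q = (578 − 156)/2 = 211, p = (578 + 156)/2 = 367.
Check: 211 · 367 = 77437.

367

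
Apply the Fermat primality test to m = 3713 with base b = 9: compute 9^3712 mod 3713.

9^1 ≡ 9 (mod 3713)
9^2 ≡ 9^2 = 81 ≡ 81 (mod 3713)
9^4 ≡ 81^2 = 6561 ≡ 2848 (mod 3713)
9^8 ≡ 2848^2 = 8111104 ≡ 1912 (mod 3713)
9^16 ≡ 1912^2 = 3655744 ≡ 2152 (mod 3713)
9^32 ≡ 2152^2 = 4631104 ≡ 993 (mod 3713)
9^64 ≡ 993^2 = 986049 ≡ 2104 (mod 3713)
9^128 ≡ 2104^2 = 4426816 ≡ 920 (mod 3713)
9^256 ≡ 920^2 = 846400 ≡ 3549 (mod 3713)
9^512 ≡ 3549^2 = 12595401 ≡ 905 (mod 3713)
9^1024 ≡ 905^2 = 819025 ≡ 2165 (mod 3713)
9^2048 ≡ 2165^2 = 4687225 ≡ 1419 (mod 3713)
3712 = 2048 + 1024 + 512 + 128 in binary powers of 2.
So 9^3712 ≡ 1419 · 2165 · 905 · 920 ≡ 3390 (mod 3713).
Since 3390 ≠ 1, base 9 is a Fermat witness: 3713 is composite.

3390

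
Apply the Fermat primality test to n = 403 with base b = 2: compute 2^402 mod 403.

2^1 ≡ 2 (mod 403)
2^2 ≡ 2^2 = 4 ≡ 4 (mod 403)
2^4 ≡ 4^2 = 16 ≡ 16 (mod 403)
2^8 ≡ 16^2 = 256 ≡ 256 (mod 403)
2^16 ≡ 256^2 = 65536 ≡ 250 (mod 403)
2^32 ≡ 250^2 = 62500 ≡ 35 (mod 403)
2^64 ≡ 35^2 = 1225 ≡ 16 (mod 403)
2^128 ≡ 16^2 = 256 ≡ 256 (mod 403)
2^256 ≡ 256^2 = 65536 ≡ 250 (mod 403)
402 = 256 + 128 + 16 + 2 in binary powers of 2.
So 2^402 ≡ 250 · 256 · 250 · 4 ≡ 376 (mod 403).
Since 376 ≠ 1, base 2 is a Fermat witness: 403 is composite.

376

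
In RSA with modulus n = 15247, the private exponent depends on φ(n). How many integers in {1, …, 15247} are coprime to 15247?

14976

Factor: 15247 = 79 · 193.
φ(15247) = (79−1) · (193−1) = 78 · 192 = 14976.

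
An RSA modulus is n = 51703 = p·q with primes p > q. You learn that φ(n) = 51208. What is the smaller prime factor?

149

φ(n) = (p−1)(q−1) = n − (p+q) + 1, so p + q = 51703 − 51208 + 1 = 496.
p and q are the roots of t² − 496t + 51703 = 0.
Discriminant: 496² − 4·51703 = 246016 − 206812 = 39204; √39204 = 198.
q = (496 − 198)/2 = 149, p = (496 + 198)/2 = 347.
Check: 149 · 347 = 51703.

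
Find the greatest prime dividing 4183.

4183 = 47 · 89
89 is prime.
So 4183 = 47 · 89; the largest prime factor is 89.

89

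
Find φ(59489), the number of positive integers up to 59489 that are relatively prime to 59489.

54000

Factor: 59489 = 19 · 31 · 101.
φ(59489) = (19−1) · (31−1) · (101−1) = 18 · 30 · 100 = 54000.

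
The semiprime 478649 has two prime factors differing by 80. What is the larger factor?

Since p = q + 80, we have 478649 = q(q + 80), so q² + 80q − 478649 = 0.
Discriminant: 80² + 4·478649 = 6400 + 1914596 = 1920996; √1920996 = 1386.
q = (−80 + 1386)/2 = 653, and p = q + 80 = 733.
Check: 653 · 733 = 478649.

733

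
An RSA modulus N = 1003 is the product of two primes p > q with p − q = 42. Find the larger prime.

59

Since p = q + 42, we have 1003 = q(q + 42), so q² + 42q − 1003 = 0.
Discriminant: 42² + 4·1003 = 1764 + 4012 = 5776; √5776 = 76.
q = (−42 + 76)/2 = 17, and p = q + 42 = 59.
Check: 17 · 59 = 1003.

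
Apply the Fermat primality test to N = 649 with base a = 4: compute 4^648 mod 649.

559

4^1 ≡ 4 (mod 649)
4^2 ≡ 4^2 = 16 ≡ 16 (mod 649)
4^4 ≡ 16^2 = 256 ≡ 256 (mod 649)
4^8 ≡ 256^2 = 65536 ≡ 636 (mod 649)
4^16 ≡ 636^2 = 404496 ≡ 169 (mod 649)
4^32 ≡ 169^2 = 28561 ≡ 5 (mod 649)
4^64 ≡ 5^2 = 25 ≡ 25 (mod 649)
4^128 ≡ 25^2 = 625 ≡ 625 (mod 649)
4^256 ≡ 625^2 = 390625 ≡ 576 (mod 649)
4^512 ≡ 576^2 = 331776 ≡ 137 (mod 649)
648 = 512 + 128 + 8 in binary powers of 2.
So 4^648 ≡ 137 · 625 · 636 ≡ 559 (mod 649).
Since 559 ≠ 1, base 4 is a Fermat witness: 649 is composite.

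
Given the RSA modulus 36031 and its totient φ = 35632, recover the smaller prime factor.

137

φ(n) = (p−1)(q−1) = n − (p+q) + 1, so p + q = 36031 − 35632 + 1 = 400.
p and q are the roots of t² − 400t + 36031 = 0.
Discriminant: 400² − 4·36031 = 160000 − 144124 = 15876; √15876 = 126.
q = (400 − 126)/2 = 137, p = (400 + 126)/2 = 263.
Check: 137 · 263 = 36031.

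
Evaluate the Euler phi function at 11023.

Factor: 11023 = 73 · 151.
φ(11023) = (73−1) · (151−1) = 72 · 150 = 10800.

10800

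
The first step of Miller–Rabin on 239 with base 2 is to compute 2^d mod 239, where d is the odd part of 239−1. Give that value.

239 − 1 = 238 = 2^1 · 119, so d = 119.
2^1 ≡ 2 (mod 239)
2^2 ≡ 2^2 = 4 ≡ 4 (mod 239)
2^4 ≡ 4^2 = 16 ≡ 16 (mod 239)
2^8 ≡ 16^2 = 256 ≡ 17 (mod 239)
2^16 ≡ 17^2 = 289 ≡ 50 (mod 239)
2^32 ≡ 50^2 = 2500 ≡ 110 (mod 239)
2^64 ≡ 110^2 = 12100 ≡ 150 (mod 239)
119 = 64 + 32 + 16 + 4 + 2 + 1 in binary powers of 2.
So 2^119 ≡ 150 · 110 · 50 · 16 · 4 · 2 ≡ 1 (mod 239).
Since 2^d ≡ 1 (mod 239), base 2 does not prove 239 composite.

1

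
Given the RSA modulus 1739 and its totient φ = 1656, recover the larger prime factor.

47

φ(n) = (p−1)(q−1) = n − (p+q) + 1, so p + q = 1739 − 1656 + 1 = 84.
p and q are the roots of t² − 84t + 1739 = 0.
Discriminant: 84² − 4·1739 = 7056 − 6956 = 100; √100 = 10.
q = (84 − 10)/2 = 37, p = (84 + 10)/2 = 47.
Check: 37 · 47 = 1739.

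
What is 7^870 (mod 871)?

7^1 ≡ 7 (mod 871)
7^2 ≡ 7^2 = 49 ≡ 49 (mod 871)
7^4 ≡ 49^2 = 2401 ≡ 659 (mod 871)
7^8 ≡ 659^2 = 434281 ≡ 523 (mod 871)
7^16 ≡ 523^2 = 273529 ≡ 35 (mod 871)
7^32 ≡ 35^2 = 1225 ≡ 354 (mod 871)
7^64 ≡ 354^2 = 125316 ≡ 763 (mod 871)
7^128 ≡ 763^2 = 582169 ≡ 341 (mod 871)
7^256 ≡ 341^2 = 116281 ≡ 438 (mod 871)
7^512 ≡ 438^2 = 191844 ≡ 224 (mod 871)
870 = 512 + 256 + 64 + 32 + 4 + 2 in binary powers of 2.
So 7^870 ≡ 224 · 438 · 763 · 354 · 659 · 49 ≡ 545 (mod 871).
Since 545 ≠ 1, base 7 is a Fermat witness: 871 is composite.

545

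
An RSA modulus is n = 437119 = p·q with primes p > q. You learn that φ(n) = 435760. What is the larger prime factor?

φ(n) = (p−1)(q−1) = n − (p+q) + 1, so p + q = 437119 − 435760 + 1 = 1360.
p and q are the roots of t² − 1360t + 437119 = 0.
Discriminant: 1360² − 4·437119 = 1849600 − 1748476 = 101124; √101124 = 318.
q = (1360 − 318)/2 = 521, p = (1360 + 318)/2 = 839.
Check: 521 · 839 = 437119.

839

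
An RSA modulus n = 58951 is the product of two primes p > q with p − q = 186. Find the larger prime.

353

Since p = q + 186, we have 58951 = q(q + 186), so q² + 186q − 58951 = 0.
Discriminant: 186² + 4·58951 = 34596 + 235804 = 270400; √270400 = 520.
q = (−186 + 520)/2 = 167, and p = q + 186 = 353.
Check: 167 · 353 = 58951.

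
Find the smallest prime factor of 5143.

5143 is odd.
Digit sum 13, not divisible by 3.
Ends in 3: not divisible by 5.
7: 5143 = 7·734 + 5
11: 5143 = 11·467 + 6
13: 5143 = 13·395 + 8
17: 5143 = 17·302 + 9
19: 5143 = 19·270 + 13
23: 5143 = 23·223 + 14
29: 5143 = 29·177 + 10
31: 5143 = 31·165 + 28
37: 5143 = 37·139

37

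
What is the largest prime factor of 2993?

73

2993 = 41 · 73
73 is prime.
So 2993 = 41 · 73; the largest prime factor is 73.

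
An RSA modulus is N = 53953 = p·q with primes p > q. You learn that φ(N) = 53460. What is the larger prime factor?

331

φ(n) = (p−1)(q−1) = n − (p+q) + 1, so p + q = 53953 − 53460 + 1 = 494.
p and q are the roots of t² − 494t + 53953 = 0.
Discriminant: 494² − 4·53953 = 244036 − 215812 = 28224; √28224 = 168.
q = (494 − 168)/2 = 163, p = (494 + 168)/2 = 331.
Check: 163 · 331 = 53953.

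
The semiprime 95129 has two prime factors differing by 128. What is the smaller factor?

Since p = q + 128, we have 95129 = q(q + 128), so q² + 128q − 95129 = 0.
Discriminant: 128² + 4·95129 = 16384 + 380516 = 396900; √396900 = 630.
q = (−128 + 630)/2 = 251, and p = q + 128 = 379.
Check: 251 · 379 = 95129.

251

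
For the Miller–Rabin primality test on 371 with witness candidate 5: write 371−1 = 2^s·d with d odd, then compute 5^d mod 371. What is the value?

87

371 − 1 = 370 = 2^1 · 185, so d = 185.
5^1 ≡ 5 (mod 371)
5^2 ≡ 5^2 = 25 ≡ 25 (mod 371)
5^4 ≡ 25^2 = 625 ≡ 254 (mod 371)
5^8 ≡ 254^2 = 64516 ≡ 333 (mod 371)
5^16 ≡ 333^2 = 110889 ≡ 331 (mod 371)
5^32 ≡ 331^2 = 109561 ≡ 116 (mod 371)
5^64 ≡ 116^2 = 13456 ≡ 100 (mod 371)
5^128 ≡ 100^2 = 10000 ≡ 354 (mod 371)
185 = 128 + 32 + 16 + 8 + 1 in binary powers of 2.
So 5^185 ≡ 354 · 116 · 331 · 333 · 5 ≡ 87 (mod 371).
Squaring chain: 87; never reaches −1, so base 5 is a Miller–Rabin witness that 371 is composite.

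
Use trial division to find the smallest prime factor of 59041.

17

59041 is odd.
Digit sum 19, not divisible by 3.
Ends in 1: not divisible by 5.
7: 59041 = 7·8434 + 3
11: 59041 = 11·5367 + 4
13: 59041 = 13·4541 + 8
17: 59041 = 17·3473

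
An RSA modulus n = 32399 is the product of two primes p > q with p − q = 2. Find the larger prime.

Since p = q + 2, we have 32399 = q(q + 2), so q² + 2q − 32399 = 0.
Discriminant: 2² + 4·32399 = 4 + 129596 = 129600; √129600 = 360.
q = (−2 + 360)/2 = 179, and p = q + 2 = 181.
Check: 179 · 181 = 32399.

181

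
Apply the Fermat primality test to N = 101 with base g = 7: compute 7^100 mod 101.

7^1 ≡ 7 (mod 101)
7^2 ≡ 7^2 = 49 ≡ 49 (mod 101)
7^4 ≡ 49^2 = 2401 ≡ 78 (mod 101)
7^8 ≡ 78^2 = 6084 ≡ 24 (mod 101)
7^16 ≡ 24^2 = 576 ≡ 71 (mod 101)
7^32 ≡ 71^2 = 5041 ≡ 92 (mod 101)
7^64 ≡ 92^2 = 8464 ≡ 81 (mod 101)
100 = 64 + 32 + 4 in binary powers of 2.
So 7^100 ≡ 81 · 92 · 78 ≡ 1 (mod 101).
Since the result is 1, base 7 gives no evidence that 101 is composite.

1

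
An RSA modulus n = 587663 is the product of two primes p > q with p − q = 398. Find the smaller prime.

593

Since p = q + 398, we have 587663 = q(q + 398), so q² + 398q − 587663 = 0.
Discriminant: 398² + 4·587663 = 158404 + 2350652 = 2509056; √2509056 = 1584.
q = (−398 + 1584)/2 = 593, and p = q + 398 = 991.
Check: 593 · 991 = 587663.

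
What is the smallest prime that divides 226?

226 is even: 2 divides it.

2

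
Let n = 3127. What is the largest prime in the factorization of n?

3127 = 53 · 59
59 is prime.
So 3127 = 53 · 59; the largest prime factor is 59.

59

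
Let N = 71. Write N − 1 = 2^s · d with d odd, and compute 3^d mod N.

1

71 − 1 = 70 = 2^1 · 35, so d = 35.
3^1 ≡ 3 (mod 71)
3^2 ≡ 3^2 = 9 ≡ 9 (mod 71)
3^4 ≡ 9^2 = 81 ≡ 10 (mod 71)
3^8 ≡ 10^2 = 100 ≡ 29 (mod 71)
3^16 ≡ 29^2 = 841 ≡ 60 (mod 71)
3^32 ≡ 60^2 = 3600 ≡ 50 (mod 71)
35 = 32 + 2 + 1 in binary powers of 2.
So 3^35 ≡ 50 · 9 · 3 ≡ 1 (mod 71).
Since 3^d ≡ 1 (mod 71), base 3 does not prove 71 composite.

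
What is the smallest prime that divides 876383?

876383 is odd.
Digit sum 35, not divisible by 3.
Ends in 3: not divisible by 5.
7: 876383 = 7·125197 + 4
11: 876383 = 11·79671 + 2
13: 876383 = 13·67414 + 1
17: 876383 = 17·51551 + 16
19: 876383 = 19·46125 + 8
23: 876383 = 23·38103 + 14
29: 876383 = 29·30220 + 3
31: 876383 = 31·28270 + 13
37: 876383 = 37·23686 + 1
41: 876383 = 41·21375 + 8
43: 876383 = 43·20381

43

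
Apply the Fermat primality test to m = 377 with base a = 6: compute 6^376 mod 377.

373

6^1 ≡ 6 (mod 377)
6^2 ≡ 6^2 = 36 ≡ 36 (mod 377)
6^4 ≡ 36^2 = 1296 ≡ 165 (mod 377)
6^8 ≡ 165^2 = 27225 ≡ 81 (mod 377)
6^16 ≡ 81^2 = 6561 ≡ 152 (mod 377)
6^32 ≡ 152^2 = 23104 ≡ 107 (mod 377)
6^64 ≡ 107^2 = 11449 ≡ 139 (mod 377)
6^128 ≡ 139^2 = 19321 ≡ 94 (mod 377)
6^256 ≡ 94^2 = 8836 ≡ 165 (mod 377)
376 = 256 + 64 + 32 + 16 + 8 in binary powers of 2.
So 6^376 ≡ 165 · 139 · 107 · 152 · 81 ≡ 373 (mod 377).
Since 373 ≠ 1, base 6 is a Fermat witness: 377 is composite.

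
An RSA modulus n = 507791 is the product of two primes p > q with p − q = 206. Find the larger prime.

823

Since p = q + 206, we have 507791 = q(q + 206), so q² + 206q − 507791 = 0.
Discriminant: 206² + 4·507791 = 42436 + 2031164 = 2073600; √2073600 = 1440.
q = (−206 + 1440)/2 = 617, and p = q + 206 = 823.
Check: 617 · 823 = 507791.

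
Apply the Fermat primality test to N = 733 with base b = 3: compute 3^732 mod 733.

3^1 ≡ 3 (mod 733)
3^2 ≡ 3^2 = 9 ≡ 9 (mod 733)
3^4 ≡ 9^2 = 81 ≡ 81 (mod 733)
3^8 ≡ 81^2 = 6561 ≡ 697 (mod 733)
3^16 ≡ 697^2 = 485809 ≡ 563 (mod 733)
3^32 ≡ 563^2 = 316969 ≡ 313 (mod 733)
3^64 ≡ 313^2 = 97969 ≡ 480 (mod 733)
3^128 ≡ 480^2 = 230400 ≡ 238 (mod 733)
3^256 ≡ 238^2 = 56644 ≡ 203 (mod 733)
3^512 ≡ 203^2 = 41209 ≡ 161 (mod 733)
732 = 512 + 128 + 64 + 16 + 8 + 4 in binary powers of 2.
So 3^732 ≡ 161 · 238 · 480 · 563 · 697 · 81 ≡ 1 (mod 733).
Since the result is 1, base 3 gives no evidence that 733 is composite.

1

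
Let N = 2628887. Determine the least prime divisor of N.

37

2628887 is odd.
Digit sum 41, not divisible by 3.
Ends in 7: not divisible by 5.
7: 2628887 = 7·375555 + 2
11: 2628887 = 11·238989 + 8
13: 2628887 = 13·202222 + 1
17: 2628887 = 17·154640 + 7
19: 2628887 = 19·138362 + 9
23: 2628887 = 23·114299 + 10
29: 2628887 = 29·90651 + 8
31: 2628887 = 31·84802 + 25
37: 2628887 = 37·71051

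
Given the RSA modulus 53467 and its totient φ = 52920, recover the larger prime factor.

421

φ(n) = (p−1)(q−1) = n − (p+q) + 1, so p + q = 53467 − 52920 + 1 = 548.
p and q are the roots of t² − 548t + 53467 = 0.
Discriminant: 548² − 4·53467 = 300304 − 213868 = 86436; √86436 = 294.
q = (548 − 294)/2 = 127, p = (548 + 294)/2 = 421.
Check: 127 · 421 = 53467.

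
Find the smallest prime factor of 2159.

17

2159 is odd.
Digit sum 17, not divisible by 3.
Ends in 9: not divisible by 5.
7: 2159 = 7·308 + 3
11: 2159 = 11·196 + 3
13: 2159 = 13·166 + 1
17: 2159 = 17·127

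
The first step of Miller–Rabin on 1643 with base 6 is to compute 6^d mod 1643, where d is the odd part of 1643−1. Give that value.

1607

1643 − 1 = 1642 = 2^1 · 821, so d = 821.
6^1 ≡ 6 (mod 1643)
6^2 ≡ 6^2 = 36 ≡ 36 (mod 1643)
6^4 ≡ 36^2 = 1296 ≡ 1296 (mod 1643)
6^8 ≡ 1296^2 = 1679616 ≡ 470 (mod 1643)
6^16 ≡ 470^2 = 220900 ≡ 738 (mod 1643)
6^32 ≡ 738^2 = 544644 ≡ 811 (mod 1643)
6^64 ≡ 811^2 = 657721 ≡ 521 (mod 1643)
6^128 ≡ 521^2 = 271441 ≡ 346 (mod 1643)
6^256 ≡ 346^2 = 119716 ≡ 1420 (mod 1643)
6^512 ≡ 1420^2 = 2016400 ≡ 439 (mod 1643)
821 = 512 + 256 + 32 + 16 + 4 + 1 in binary powers of 2.
So 6^821 ≡ 439 · 1420 · 811 · 738 · 1296 · 6 ≡ 1607 (mod 1643).
Squaring chain: 1607; never reaches −1, so base 6 is a Miller–Rabin witness that 1643 is composite.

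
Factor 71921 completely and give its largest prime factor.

71921 = 23 · 3127
3127 = 53 · 59
59 is prime.
So 71921 = 23 · 53 · 59; the largest prime factor is 59.

59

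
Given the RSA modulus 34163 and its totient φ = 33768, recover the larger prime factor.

269

φ(n) = (p−1)(q−1) = n − (p+q) + 1, so p + q = 34163 − 33768 + 1 = 396.
p and q are the roots of t² − 396t + 34163 = 0.
Discriminant: 396² − 4·34163 = 156816 − 136652 = 20164; √20164 = 142.
q = (396 − 142)/2 = 127, p = (396 + 142)/2 = 269.
Check: 127 · 269 = 34163.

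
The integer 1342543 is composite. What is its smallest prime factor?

53

1342543 is odd.
Digit sum 22, not divisible by 3.
Ends in 3: not divisible by 5.
7: 1342543 = 7·191791 + 6
11: 1342543 = 11·122049 + 4
13: 1342543 = 13·103272 + 7
17: 1342543 = 17·78973 + 2
19: 1342543 = 19·70660 + 3
23: 1342543 = 23·58371 + 10
29: 1342543 = 29·46294 + 17
31: 1342543 = 31·43307 + 26
37: 1342543 = 37·36284 + 35
41: 1342543 = 41·32744 + 39
43: 1342543 = 43·31221 + 40
47: 1342543 = 47·28564 + 35
53: 1342543 = 53·25331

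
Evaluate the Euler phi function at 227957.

Factor: 227957 = 37 · 61 · 101.
φ(227957) = (37−1) · (61−1) · (101−1) = 36 · 60 · 100 = 216000.

216000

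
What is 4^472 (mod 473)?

4^1 ≡ 4 (mod 473)
4^2 ≡ 4^2 = 16 ≡ 16 (mod 473)
4^4 ≡ 16^2 = 256 ≡ 256 (mod 473)
4^8 ≡ 256^2 = 65536 ≡ 262 (mod 473)
4^16 ≡ 262^2 = 68644 ≡ 59 (mod 473)
4^32 ≡ 59^2 = 3481 ≡ 170 (mod 473)
4^64 ≡ 170^2 = 28900 ≡ 47 (mod 473)
4^128 ≡ 47^2 = 2209 ≡ 317 (mod 473)
4^256 ≡ 317^2 = 100489 ≡ 213 (mod 473)
472 = 256 + 128 + 64 + 16 + 8 in binary powers of 2.
So 4^472 ≡ 213 · 317 · 47 · 59 · 262 ≡ 236 (mod 473).
Since 236 ≠ 1, base 4 is a Fermat witness: 473 is composite.

236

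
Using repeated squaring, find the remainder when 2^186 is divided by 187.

2^1 ≡ 2 (mod 187)
2^2 ≡ 2^2 = 4 ≡ 4 (mod 187)
2^4 ≡ 4^2 = 16 ≡ 16 (mod 187)
2^8 ≡ 16^2 = 256 ≡ 69 (mod 187)
2^16 ≡ 69^2 = 4761 ≡ 86 (mod 187)
2^32 ≡ 86^2 = 7396 ≡ 103 (mod 187)
2^64 ≡ 103^2 = 10609 ≡ 137 (mod 187)
2^128 ≡ 137^2 = 18769 ≡ 69 (mod 187)
186 = 128 + 32 + 16 + 8 + 2 in binary powers of 2.
So 2^186 ≡ 69 · 103 · 86 · 69 · 4 ≡ 174 (mod 187).
Since 174 ≠ 1, base 2 is a Fermat witness: 187 is composite.

174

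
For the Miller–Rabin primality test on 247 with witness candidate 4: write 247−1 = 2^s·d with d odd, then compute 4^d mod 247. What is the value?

220

247 − 1 = 246 = 2^1 · 123, so d = 123.
4^1 ≡ 4 (mod 247)
4^2 ≡ 4^2 = 16 ≡ 16 (mod 247)
4^4 ≡ 16^2 = 256 ≡ 9 (mod 247)
4^8 ≡ 9^2 = 81 ≡ 81 (mod 247)
4^16 ≡ 81^2 = 6561 ≡ 139 (mod 247)
4^32 ≡ 139^2 = 19321 ≡ 55 (mod 247)
4^64 ≡ 55^2 = 3025 ≡ 61 (mod 247)
123 = 64 + 32 + 16 + 8 + 2 + 1 in binary powers of 2.
So 4^123 ≡ 61 · 55 · 139 · 81 · 16 · 4 ≡ 220 (mod 247).
Squaring chain: 220; never reaches −1, so base 4 is a Miller–Rabin witness that 247 is composite.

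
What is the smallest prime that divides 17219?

17219 is odd.
Digit sum 20, not divisible by 3.
Ends in 9: not divisible by 5.
7: 17219 = 7·2459 + 6
11: 17219 = 11·1565 + 4
13: 17219 = 13·1324 + 7
17: 17219 = 17·1012 + 15
19: 17219 = 19·906 + 5
23: 17219 = 23·748 + 15
29: 17219 = 29·593 + 22
31: 17219 = 31·555 + 14
37: 17219 = 37·465 + 14
41: 17219 = 41·419 + 40
43: 17219 = 43·400 + 19
47: 17219 = 47·366 + 17
53: 17219 = 53·324 + 47
59: 17219 = 59·291 + 50
61: 17219 = 61·282 + 17
67: 17219 = 67·257

67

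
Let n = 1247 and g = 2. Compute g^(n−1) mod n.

173

2^1 ≡ 2 (mod 1247)
2^2 ≡ 2^2 = 4 ≡ 4 (mod 1247)
2^4 ≡ 4^2 = 16 ≡ 16 (mod 1247)
2^8 ≡ 16^2 = 256 ≡ 256 (mod 1247)
2^16 ≡ 256^2 = 65536 ≡ 692 (mod 1247)
2^32 ≡ 692^2 = 478864 ≡ 16 (mod 1247)
2^64 ≡ 16^2 = 256 ≡ 256 (mod 1247)
2^128 ≡ 256^2 = 65536 ≡ 692 (mod 1247)
2^256 ≡ 692^2 = 478864 ≡ 16 (mod 1247)
2^512 ≡ 16^2 = 256 ≡ 256 (mod 1247)
2^1024 ≡ 256^2 = 65536 ≡ 692 (mod 1247)
1246 = 1024 + 128 + 64 + 16 + 8 + 4 + 2 in binary powers of 2.
So 2^1246 ≡ 692 · 692 · 256 · 692 · 256 · 16 · 4 ≡ 173 (mod 1247).
Since 173 ≠ 1, base 2 is a Fermat witness: 1247 is composite.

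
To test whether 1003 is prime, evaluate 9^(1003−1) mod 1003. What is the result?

9^1 ≡ 9 (mod 1003)
9^2 ≡ 9^2 = 81 ≡ 81 (mod 1003)
9^4 ≡ 81^2 = 6561 ≡ 543 (mod 1003)
9^8 ≡ 543^2 = 294849 ≡ 970 (mod 1003)
9^16 ≡ 970^2 = 940900 ≡ 86 (mod 1003)
9^32 ≡ 86^2 = 7396 ≡ 375 (mod 1003)
9^64 ≡ 375^2 = 140625 ≡ 205 (mod 1003)
9^128 ≡ 205^2 = 42025 ≡ 902 (mod 1003)
9^256 ≡ 902^2 = 813604 ≡ 171 (mod 1003)
9^512 ≡ 171^2 = 29241 ≡ 154 (mod 1003)
1002 = 512 + 256 + 128 + 64 + 32 + 8 + 2 in binary powers of 2.
So 9^1002 ≡ 154 · 171 · 902 · 205 · 375 · 970 · 81 ≡ 676 (mod 1003).
Since 676 ≠ 1, base 9 is a Fermat witness: 1003 is composite.

676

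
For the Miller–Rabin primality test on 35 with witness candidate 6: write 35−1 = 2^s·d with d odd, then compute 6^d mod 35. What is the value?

6

35 − 1 = 34 = 2^1 · 17, so d = 17.
6^1 ≡ 6 (mod 35)
6^2 ≡ 6^2 = 36 ≡ 1 (mod 35)
6^4 ≡ 1^2 = 1 ≡ 1 (mod 35)
6^8 ≡ 1^2 = 1 ≡ 1 (mod 35)
6^16 ≡ 1^2 = 1 ≡ 1 (mod 35)
17 = 16 + 1 in binary powers of 2.
So 6^17 ≡ 1 · 6 ≡ 6 (mod 35).
Squaring chain: 6; never reaches −1, so base 6 is a Miller–Rabin witness that 35 is composite.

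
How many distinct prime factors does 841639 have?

3

841639 = 23^2 · 1591
1591 = 37 · 43
841639 = 23^2 · 37 · 43, which has 3 distinct prime factors.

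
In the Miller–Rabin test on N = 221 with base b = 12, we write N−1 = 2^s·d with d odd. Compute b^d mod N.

221 − 1 = 220 = 2^2 · 55, so d = 55.
12^1 ≡ 12 (mod 221)
12^2 ≡ 12^2 = 144 ≡ 144 (mod 221)
12^4 ≡ 144^2 = 20736 ≡ 183 (mod 221)
12^8 ≡ 183^2 = 33489 ≡ 118 (mod 221)
12^16 ≡ 118^2 = 13924 ≡ 1 (mod 221)
12^32 ≡ 1^2 = 1 ≡ 1 (mod 221)
55 = 32 + 16 + 4 + 2 + 1 in binary powers of 2.
So 12^55 ≡ 1 · 1 · 183 · 144 · 12 ≡ 194 (mod 221).
Squaring chain: 194 → 66; never reaches −1, so base 12 is a Miller–Rabin witness that 221 is composite.

194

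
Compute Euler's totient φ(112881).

Factor: 112881 = 3 · 191 · 197.
φ(112881) = (3−1) · (191−1) · (197−1) = 2 · 190 · 196 = 74480.

74480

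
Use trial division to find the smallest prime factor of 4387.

41

4387 is odd.
Digit sum 22, not divisible by 3.
Ends in 7: not divisible by 5.
7: 4387 = 7·626 + 5
11: 4387 = 11·398 + 9
13: 4387 = 13·337 + 6
17: 4387 = 17·258 + 1
19: 4387 = 19·230 + 17
23: 4387 = 23·190 + 17
29: 4387 = 29·151 + 8
31: 4387 = 31·141 + 16
37: 4387 = 37·118 + 21
41: 4387 = 41·107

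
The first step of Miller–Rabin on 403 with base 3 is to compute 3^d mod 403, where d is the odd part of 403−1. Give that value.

403 − 1 = 402 = 2^1 · 201, so d = 201.
3^1 ≡ 3 (mod 403)
3^2 ≡ 3^2 = 9 ≡ 9 (mod 403)
3^4 ≡ 9^2 = 81 ≡ 81 (mod 403)
3^8 ≡ 81^2 = 6561 ≡ 113 (mod 403)
3^16 ≡ 113^2 = 12769 ≡ 276 (mod 403)
3^32 ≡ 276^2 = 76176 ≡ 9 (mod 403)
3^64 ≡ 9^2 = 81 ≡ 81 (mod 403)
3^128 ≡ 81^2 = 6561 ≡ 113 (mod 403)
201 = 128 + 64 + 8 + 1 in binary powers of 2.
So 3^201 ≡ 113 · 81 · 113 · 3 ≡ 170 (mod 403).
Squaring chain: 170; never reaches −1, so base 3 is a Miller–Rabin witness that 403 is composite.

170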